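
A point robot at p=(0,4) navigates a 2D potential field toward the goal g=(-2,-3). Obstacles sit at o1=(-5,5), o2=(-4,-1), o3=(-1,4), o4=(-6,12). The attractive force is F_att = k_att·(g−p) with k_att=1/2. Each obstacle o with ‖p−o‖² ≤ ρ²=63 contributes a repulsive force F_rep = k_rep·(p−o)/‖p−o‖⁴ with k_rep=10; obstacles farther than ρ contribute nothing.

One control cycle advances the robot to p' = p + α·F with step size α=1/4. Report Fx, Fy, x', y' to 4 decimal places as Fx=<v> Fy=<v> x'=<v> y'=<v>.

Fx=9.0978 Fy=-3.4850 x'=2.2744 y'=3.1287

F_att = 1/2·(g−p) = 1/2·(-2,-7) = (-1.0000,-3.5000)
o1: d²=26 ≤ ρ²=63; F_rep = 10·(5,-1)/26² = (0.0740,-0.0148)
o2: d²=41 ≤ ρ²=63; F_rep = 10·(4,5)/41² = (0.0238,0.0297)
o3: d²=1 ≤ ρ²=63; F_rep = 10·(1,0)/1² = (10.0000,0.0000)
o4: d²=100 > ρ²=63 → inactive
F = F_att + ΣF_rep = (9.0978,-3.4850)
p' = p + 1/4·F = (2.2744,3.1287)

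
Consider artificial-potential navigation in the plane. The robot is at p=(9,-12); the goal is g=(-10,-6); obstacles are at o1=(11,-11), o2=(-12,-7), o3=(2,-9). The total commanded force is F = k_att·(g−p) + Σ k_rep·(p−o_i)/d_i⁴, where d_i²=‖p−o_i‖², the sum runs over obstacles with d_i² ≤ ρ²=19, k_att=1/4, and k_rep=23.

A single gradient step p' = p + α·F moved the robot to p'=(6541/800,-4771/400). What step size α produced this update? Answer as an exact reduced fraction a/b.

α = 1/8

F_att = 1/4·(g−p) = 1/4·(-19,6) = (-4.7500,1.5000)
o1: d²=5 ≤ ρ²=19; F_rep = 23·(-2,-1)/5² = (-1.8400,-0.9200)
o2: d²=466 > ρ²=19 → inactive
o3: d²=58 > ρ²=19 → inactive
F = F_att + ΣF_rep = (-6.5900,0.5800)
Δp = p'−p = (-0.8237,0.0725); α = Δx/Fx = (-659/800) / (-659/100) = 1/8
check: Δy/Fy = (29/400) / (29/50) = 1/8 ✓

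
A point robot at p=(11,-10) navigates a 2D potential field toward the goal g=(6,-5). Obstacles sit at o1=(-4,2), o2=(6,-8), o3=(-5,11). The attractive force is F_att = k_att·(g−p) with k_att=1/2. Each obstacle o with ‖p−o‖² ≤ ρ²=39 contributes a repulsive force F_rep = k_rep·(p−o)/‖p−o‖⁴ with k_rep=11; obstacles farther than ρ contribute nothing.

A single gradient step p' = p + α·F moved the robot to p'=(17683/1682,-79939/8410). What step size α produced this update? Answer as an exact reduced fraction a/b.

F_att = 1/2·(g−p) = 1/2·(-5,5) = (-2.5000,2.5000)
o1: d²=369 > ρ²=39 → inactive
o2: d²=29 ≤ ρ²=39; F_rep = 11·(5,-2)/29² = (0.0654,-0.0262)
o3: d²=697 > ρ²=39 → inactive
F = F_att + ΣF_rep = (-2.4346,2.4738)
Δp = p'−p = (-0.4869,0.4948); α = Δx/Fx = (-819/1682) / (-4095/1682) = 1/5
check: Δy/Fy = (4161/8410) / (4161/1682) = 1/5 ✓

α = 1/5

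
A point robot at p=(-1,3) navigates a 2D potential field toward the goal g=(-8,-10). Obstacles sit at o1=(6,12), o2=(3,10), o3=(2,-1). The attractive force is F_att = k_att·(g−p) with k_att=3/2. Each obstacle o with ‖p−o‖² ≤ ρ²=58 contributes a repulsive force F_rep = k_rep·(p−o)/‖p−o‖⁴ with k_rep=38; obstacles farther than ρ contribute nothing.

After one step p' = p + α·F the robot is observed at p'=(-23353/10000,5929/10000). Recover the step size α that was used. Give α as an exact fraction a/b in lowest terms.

α = 1/8

F_att = 3/2·(g−p) = 3/2·(-7,-13) = (-10.5000,-19.5000)
o1: d²=130 > ρ²=58 → inactive
o2: d²=65 > ρ²=58 → inactive
o3: d²=25 ≤ ρ²=58; F_rep = 38·(-3,4)/25² = (-0.1824,0.2432)
F = F_att + ΣF_rep = (-10.6824,-19.2568)
Δp = p'−p = (-1.3353,-2.4071); α = Δx/Fx = (-13353/10000) / (-13353/1250) = 1/8
check: Δy/Fy = (-24071/10000) / (-24071/1250) = 1/8 ✓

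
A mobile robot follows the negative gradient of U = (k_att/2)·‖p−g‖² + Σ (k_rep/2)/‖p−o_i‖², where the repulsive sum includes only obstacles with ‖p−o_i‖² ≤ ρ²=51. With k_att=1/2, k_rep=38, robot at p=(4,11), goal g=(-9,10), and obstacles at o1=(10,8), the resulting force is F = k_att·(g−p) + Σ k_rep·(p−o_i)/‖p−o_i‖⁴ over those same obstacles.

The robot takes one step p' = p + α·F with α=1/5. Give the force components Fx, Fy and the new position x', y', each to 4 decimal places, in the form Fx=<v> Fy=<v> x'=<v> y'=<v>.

F_att = 1/2·(g−p) = 1/2·(-13,-1) = (-6.5000,-0.5000)
o1: d²=45 ≤ ρ²=51; F_rep = 38·(-6,3)/45² = (-0.1126,0.0563)
F = F_att + ΣF_rep = (-6.6126,-0.4437)
p' = p + 1/5·F = (2.6775,10.9113)

Fx=-6.6126 Fy=-0.4437 x'=2.6775 y'=10.9113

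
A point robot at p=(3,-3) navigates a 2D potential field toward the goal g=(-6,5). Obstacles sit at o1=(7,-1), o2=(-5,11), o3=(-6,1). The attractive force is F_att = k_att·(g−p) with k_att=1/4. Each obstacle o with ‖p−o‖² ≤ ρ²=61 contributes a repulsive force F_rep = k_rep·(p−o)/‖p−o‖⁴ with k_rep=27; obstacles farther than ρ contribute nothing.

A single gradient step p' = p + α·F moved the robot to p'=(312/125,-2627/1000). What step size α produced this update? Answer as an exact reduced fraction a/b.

F_att = 1/4·(g−p) = 1/4·(-9,8) = (-2.2500,2.0000)
o1: d²=20 ≤ ρ²=61; F_rep = 27·(-4,-2)/20² = (-0.2700,-0.1350)
o2: d²=260 > ρ²=61 → inactive
o3: d²=97 > ρ²=61 → inactive
F = F_att + ΣF_rep = (-2.5200,1.8650)
Δp = p'−p = (-0.5040,0.3730); α = Δx/Fx = (-63/125) / (-63/25) = 1/5
check: Δy/Fy = (373/1000) / (373/200) = 1/5 ✓

α = 1/5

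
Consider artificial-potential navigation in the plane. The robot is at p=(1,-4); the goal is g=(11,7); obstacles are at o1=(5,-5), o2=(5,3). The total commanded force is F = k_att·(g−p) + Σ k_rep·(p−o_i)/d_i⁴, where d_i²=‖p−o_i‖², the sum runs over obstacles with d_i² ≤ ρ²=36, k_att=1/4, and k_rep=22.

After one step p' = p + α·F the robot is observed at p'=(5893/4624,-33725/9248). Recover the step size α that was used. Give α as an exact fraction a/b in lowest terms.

α = 1/8

F_att = 1/4·(g−p) = 1/4·(10,11) = (2.5000,2.7500)
o1: d²=17 ≤ ρ²=36; F_rep = 22·(-4,1)/17² = (-0.3045,0.0761)
o2: d²=65 > ρ²=36 → inactive
F = F_att + ΣF_rep = (2.1955,2.8261)
Δp = p'−p = (0.2744,0.3533); α = Δx/Fx = (1269/4624) / (1269/578) = 1/8
check: Δy/Fy = (3267/9248) / (3267/1156) = 1/8 ✓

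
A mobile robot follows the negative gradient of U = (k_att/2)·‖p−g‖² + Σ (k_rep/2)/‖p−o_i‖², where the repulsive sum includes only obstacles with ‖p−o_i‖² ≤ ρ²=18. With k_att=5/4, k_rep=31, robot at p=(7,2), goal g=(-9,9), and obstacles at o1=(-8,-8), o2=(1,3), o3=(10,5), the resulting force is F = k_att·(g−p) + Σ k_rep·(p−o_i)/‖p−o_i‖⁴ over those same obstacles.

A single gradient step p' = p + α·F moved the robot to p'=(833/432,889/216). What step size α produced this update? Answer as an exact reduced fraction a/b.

F_att = 5/4·(g−p) = 5/4·(-16,7) = (-20.0000,8.7500)
o1: d²=325 > ρ²=18 → inactive
o2: d²=37 > ρ²=18 → inactive
o3: d²=18 ≤ ρ²=18; F_rep = 31·(-3,-3)/18² = (-0.2870,-0.2870)
F = F_att + ΣF_rep = (-20.2870,8.4630)
Δp = p'−p = (-5.0718,2.1157); α = Δx/Fx = (-2191/432) / (-2191/108) = 1/4
check: Δy/Fy = (457/216) / (457/54) = 1/4 ✓

α = 1/4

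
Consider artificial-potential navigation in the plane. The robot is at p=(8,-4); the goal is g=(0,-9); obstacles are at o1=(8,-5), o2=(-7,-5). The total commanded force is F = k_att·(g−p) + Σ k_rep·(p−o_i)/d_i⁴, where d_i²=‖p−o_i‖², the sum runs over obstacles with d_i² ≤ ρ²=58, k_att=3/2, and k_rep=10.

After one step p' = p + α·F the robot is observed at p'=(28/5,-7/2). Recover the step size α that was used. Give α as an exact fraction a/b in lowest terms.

F_att = 3/2·(g−p) = 3/2·(-8,-5) = (-12.0000,-7.5000)
o1: d²=1 ≤ ρ²=58; F_rep = 10·(0,1)/1² = (0.0000,10.0000)
o2: d²=226 > ρ²=58 → inactive
F = F_att + ΣF_rep = (-12.0000,2.5000)
Δp = p'−p = (-2.4000,0.5000); α = Δx/Fx = (-12/5) / (-12) = 1/5
check: Δy/Fy = (1/2) / (5/2) = 1/5 ✓

α = 1/5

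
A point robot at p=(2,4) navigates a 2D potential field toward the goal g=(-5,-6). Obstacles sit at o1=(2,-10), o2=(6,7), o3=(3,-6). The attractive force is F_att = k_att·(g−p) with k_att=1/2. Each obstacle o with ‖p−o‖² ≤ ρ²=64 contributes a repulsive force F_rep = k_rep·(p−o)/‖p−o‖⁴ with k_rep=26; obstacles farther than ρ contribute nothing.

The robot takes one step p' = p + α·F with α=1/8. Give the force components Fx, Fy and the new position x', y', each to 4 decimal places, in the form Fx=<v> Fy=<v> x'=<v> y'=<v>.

F_att = 1/2·(g−p) = 1/2·(-7,-10) = (-3.5000,-5.0000)
o1: d²=196 > ρ²=64 → inactive
o2: d²=25 ≤ ρ²=64; F_rep = 26·(-4,-3)/25² = (-0.1664,-0.1248)
o3: d²=101 > ρ²=64 → inactive
F = F_att + ΣF_rep = (-3.6664,-5.1248)
p' = p + 1/8·F = (1.5417,3.3594)

Fx=-3.6664 Fy=-5.1248 x'=1.5417 y'=3.3594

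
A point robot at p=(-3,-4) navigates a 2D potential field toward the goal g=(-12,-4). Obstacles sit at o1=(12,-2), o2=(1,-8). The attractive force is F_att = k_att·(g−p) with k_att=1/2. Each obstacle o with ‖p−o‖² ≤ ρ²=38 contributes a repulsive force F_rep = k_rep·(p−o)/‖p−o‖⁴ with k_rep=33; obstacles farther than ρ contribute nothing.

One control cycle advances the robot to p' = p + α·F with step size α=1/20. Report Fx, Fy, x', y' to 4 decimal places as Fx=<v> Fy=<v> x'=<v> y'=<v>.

F_att = 1/2·(g−p) = 1/2·(-9,0) = (-4.5000,0.0000)
o1: d²=229 > ρ²=38 → inactive
o2: d²=32 ≤ ρ²=38; F_rep = 33·(-4,4)/32² = (-0.1289,0.1289)
F = F_att + ΣF_rep = (-4.6289,0.1289)
p' = p + 1/20·F = (-3.2314,-3.9936)

Fx=-4.6289 Fy=0.1289 x'=-3.2314 y'=-3.9936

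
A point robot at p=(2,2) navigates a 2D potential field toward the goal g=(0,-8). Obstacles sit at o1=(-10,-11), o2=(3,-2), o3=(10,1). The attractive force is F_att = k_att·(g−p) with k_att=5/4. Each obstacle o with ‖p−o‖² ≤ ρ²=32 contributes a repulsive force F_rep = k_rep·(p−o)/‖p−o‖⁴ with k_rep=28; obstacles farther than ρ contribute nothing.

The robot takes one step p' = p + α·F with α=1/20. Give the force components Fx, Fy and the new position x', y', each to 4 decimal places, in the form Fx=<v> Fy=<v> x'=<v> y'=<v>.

Fx=-2.5969 Fy=-12.1125 x'=1.8702 y'=1.3944

F_att = 5/4·(g−p) = 5/4·(-2,-10) = (-2.5000,-12.5000)
o1: d²=313 > ρ²=32 → inactive
o2: d²=17 ≤ ρ²=32; F_rep = 28·(-1,4)/17² = (-0.0969,0.3875)
o3: d²=65 > ρ²=32 → inactive
F = F_att + ΣF_rep = (-2.5969,-12.1125)
p' = p + 1/20·F = (1.8702,1.3944)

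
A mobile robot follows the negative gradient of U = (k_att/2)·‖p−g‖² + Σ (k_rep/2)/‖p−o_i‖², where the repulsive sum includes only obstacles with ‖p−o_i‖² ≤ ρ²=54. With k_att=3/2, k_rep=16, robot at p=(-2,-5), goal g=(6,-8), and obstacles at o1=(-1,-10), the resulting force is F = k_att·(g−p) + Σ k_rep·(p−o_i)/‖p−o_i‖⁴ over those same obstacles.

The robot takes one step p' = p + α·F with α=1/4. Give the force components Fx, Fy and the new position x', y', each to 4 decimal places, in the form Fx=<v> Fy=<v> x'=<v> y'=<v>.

F_att = 3/2·(g−p) = 3/2·(8,-3) = (12.0000,-4.5000)
o1: d²=26 ≤ ρ²=54; F_rep = 16·(-1,5)/26² = (-0.0237,0.1183)
F = F_att + ΣF_rep = (11.9763,-4.3817)
p' = p + 1/4·F = (0.9941,-6.0954)

Fx=11.9763 Fy=-4.3817 x'=0.9941 y'=-6.0954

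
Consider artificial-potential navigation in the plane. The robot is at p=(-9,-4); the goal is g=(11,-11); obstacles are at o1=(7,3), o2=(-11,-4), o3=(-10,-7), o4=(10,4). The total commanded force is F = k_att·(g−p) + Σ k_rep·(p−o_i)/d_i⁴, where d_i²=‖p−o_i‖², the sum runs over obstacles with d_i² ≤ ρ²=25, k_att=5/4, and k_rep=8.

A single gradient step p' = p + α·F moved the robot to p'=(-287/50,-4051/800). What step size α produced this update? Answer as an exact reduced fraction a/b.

F_att = 5/4·(g−p) = 5/4·(20,-7) = (25.0000,-8.7500)
o1: d²=305 > ρ²=25 → inactive
o2: d²=4 ≤ ρ²=25; F_rep = 8·(2,0)/4² = (1.0000,0.0000)
o3: d²=10 ≤ ρ²=25; F_rep = 8·(1,3)/10² = (0.0800,0.2400)
o4: d²=425 > ρ²=25 → inactive
F = F_att + ΣF_rep = (26.0800,-8.5100)
Δp = p'−p = (3.2600,-1.0637); α = Δx/Fx = (163/50) / (652/25) = 1/8
check: Δy/Fy = (-851/800) / (-851/100) = 1/8 ✓

α = 1/8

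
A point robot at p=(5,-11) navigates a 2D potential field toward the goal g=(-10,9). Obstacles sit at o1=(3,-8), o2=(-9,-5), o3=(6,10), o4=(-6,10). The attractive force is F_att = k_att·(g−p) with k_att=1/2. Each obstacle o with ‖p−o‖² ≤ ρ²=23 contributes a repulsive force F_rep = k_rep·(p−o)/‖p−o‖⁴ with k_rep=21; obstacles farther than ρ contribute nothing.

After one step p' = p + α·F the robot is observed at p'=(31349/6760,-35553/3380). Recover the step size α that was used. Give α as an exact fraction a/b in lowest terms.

F_att = 1/2·(g−p) = 1/2·(-15,20) = (-7.5000,10.0000)
o1: d²=13 ≤ ρ²=23; F_rep = 21·(2,-3)/13² = (0.2485,-0.3728)
o2: d²=232 > ρ²=23 → inactive
o3: d²=442 > ρ²=23 → inactive
o4: d²=562 > ρ²=23 → inactive
F = F_att + ΣF_rep = (-7.2515,9.6272)
Δp = p'−p = (-0.3626,0.4814); α = Δx/Fx = (-2451/6760) / (-2451/338) = 1/20
check: Δy/Fy = (1627/3380) / (1627/169) = 1/20 ✓

α = 1/20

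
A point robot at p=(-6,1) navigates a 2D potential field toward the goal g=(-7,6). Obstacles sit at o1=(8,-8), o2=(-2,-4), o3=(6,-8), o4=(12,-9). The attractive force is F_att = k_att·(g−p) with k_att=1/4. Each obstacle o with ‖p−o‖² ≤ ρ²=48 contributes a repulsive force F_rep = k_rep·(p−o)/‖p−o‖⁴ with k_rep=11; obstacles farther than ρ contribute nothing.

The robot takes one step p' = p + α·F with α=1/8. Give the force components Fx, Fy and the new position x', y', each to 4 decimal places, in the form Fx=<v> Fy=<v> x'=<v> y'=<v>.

F_att = 1/4·(g−p) = 1/4·(-1,5) = (-0.2500,1.2500)
o1: d²=277 > ρ²=48 → inactive
o2: d²=41 ≤ ρ²=48; F_rep = 11·(-4,5)/41² = (-0.0262,0.0327)
o3: d²=225 > ρ²=48 → inactive
o4: d²=424 > ρ²=48 → inactive
F = F_att + ΣF_rep = (-0.2762,1.2827)
p' = p + 1/8·F = (-6.0345,1.1603)

Fx=-0.2762 Fy=1.2827 x'=-6.0345 y'=1.1603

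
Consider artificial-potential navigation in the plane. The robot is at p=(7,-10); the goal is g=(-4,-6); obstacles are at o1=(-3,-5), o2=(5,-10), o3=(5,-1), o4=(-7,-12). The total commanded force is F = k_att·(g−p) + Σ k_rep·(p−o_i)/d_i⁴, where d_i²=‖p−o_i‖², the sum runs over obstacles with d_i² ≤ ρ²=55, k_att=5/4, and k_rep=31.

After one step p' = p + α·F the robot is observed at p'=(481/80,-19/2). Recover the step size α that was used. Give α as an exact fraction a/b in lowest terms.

F_att = 5/4·(g−p) = 5/4·(-11,4) = (-13.7500,5.0000)
o1: d²=125 > ρ²=55 → inactive
o2: d²=4 ≤ ρ²=55; F_rep = 31·(2,0)/4² = (3.8750,0.0000)
o3: d²=85 > ρ²=55 → inactive
o4: d²=200 > ρ²=55 → inactive
F = F_att + ΣF_rep = (-9.8750,5.0000)
Δp = p'−p = (-0.9875,0.5000); α = Δx/Fx = (-79/80) / (-79/8) = 1/10
check: Δy/Fy = (1/2) / (5) = 1/10 ✓

α = 1/10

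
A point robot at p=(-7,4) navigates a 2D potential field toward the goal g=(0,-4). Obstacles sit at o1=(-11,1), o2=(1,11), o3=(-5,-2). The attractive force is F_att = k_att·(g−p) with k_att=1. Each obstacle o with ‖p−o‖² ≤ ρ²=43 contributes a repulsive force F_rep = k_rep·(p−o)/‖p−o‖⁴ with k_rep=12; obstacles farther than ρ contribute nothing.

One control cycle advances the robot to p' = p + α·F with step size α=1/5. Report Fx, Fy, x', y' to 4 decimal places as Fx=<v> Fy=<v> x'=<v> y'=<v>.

Fx=7.0618 Fy=-7.8974 x'=-5.5876 y'=2.4205

F_att = 1·(g−p) = 1·(7,-8) = (7.0000,-8.0000)
o1: d²=25 ≤ ρ²=43; F_rep = 12·(4,3)/25² = (0.0768,0.0576)
o2: d²=113 > ρ²=43 → inactive
o3: d²=40 ≤ ρ²=43; F_rep = 12·(-2,6)/40² = (-0.0150,0.0450)
F = F_att + ΣF_rep = (7.0618,-7.8974)
p' = p + 1/5·F = (-5.5876,2.4205)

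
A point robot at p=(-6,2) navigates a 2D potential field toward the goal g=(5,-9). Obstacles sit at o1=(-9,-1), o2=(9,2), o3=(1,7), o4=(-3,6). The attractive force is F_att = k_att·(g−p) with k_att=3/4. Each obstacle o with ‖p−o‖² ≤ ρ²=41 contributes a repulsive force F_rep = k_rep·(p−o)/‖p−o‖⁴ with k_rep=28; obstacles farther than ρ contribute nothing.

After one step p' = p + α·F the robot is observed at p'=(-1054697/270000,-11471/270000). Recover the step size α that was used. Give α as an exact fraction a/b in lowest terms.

α = 1/4

F_att = 3/4·(g−p) = 3/4·(11,-11) = (8.2500,-8.2500)
o1: d²=18 ≤ ρ²=41; F_rep = 28·(3,3)/18² = (0.2593,0.2593)
o2: d²=225 > ρ²=41 → inactive
o3: d²=74 > ρ²=41 → inactive
o4: d²=25 ≤ ρ²=41; F_rep = 28·(-3,-4)/25² = (-0.1344,-0.1792)
F = F_att + ΣF_rep = (8.3749,-8.1699)
Δp = p'−p = (2.0937,-2.0425); α = Δx/Fx = (565303/270000) / (565303/67500) = 1/4
check: Δy/Fy = (-551471/270000) / (-551471/67500) = 1/4 ✓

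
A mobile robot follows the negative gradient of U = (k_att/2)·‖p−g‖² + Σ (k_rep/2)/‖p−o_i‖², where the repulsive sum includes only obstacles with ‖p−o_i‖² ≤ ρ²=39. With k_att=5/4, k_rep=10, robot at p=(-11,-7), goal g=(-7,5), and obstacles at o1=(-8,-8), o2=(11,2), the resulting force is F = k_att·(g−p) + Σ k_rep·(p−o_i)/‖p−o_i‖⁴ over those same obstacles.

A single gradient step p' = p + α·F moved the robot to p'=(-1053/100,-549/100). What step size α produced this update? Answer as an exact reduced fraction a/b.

F_att = 5/4·(g−p) = 5/4·(4,12) = (5.0000,15.0000)
o1: d²=10 ≤ ρ²=39; F_rep = 10·(-3,1)/10² = (-0.3000,0.1000)
o2: d²=565 > ρ²=39 → inactive
F = F_att + ΣF_rep = (4.7000,15.1000)
Δp = p'−p = (0.4700,1.5100); α = Δx/Fx = (47/100) / (47/10) = 1/10
check: Δy/Fy = (151/100) / (151/10) = 1/10 ✓

α = 1/10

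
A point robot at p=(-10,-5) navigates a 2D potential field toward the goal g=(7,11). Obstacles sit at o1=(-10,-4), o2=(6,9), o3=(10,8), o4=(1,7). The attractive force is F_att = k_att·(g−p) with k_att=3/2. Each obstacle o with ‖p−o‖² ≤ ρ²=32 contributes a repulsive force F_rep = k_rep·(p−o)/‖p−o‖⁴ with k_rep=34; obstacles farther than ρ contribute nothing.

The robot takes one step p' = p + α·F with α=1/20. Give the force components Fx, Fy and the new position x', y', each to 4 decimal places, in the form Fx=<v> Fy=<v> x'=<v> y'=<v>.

F_att = 3/2·(g−p) = 3/2·(17,16) = (25.5000,24.0000)
o1: d²=1 ≤ ρ²=32; F_rep = 34·(0,-1)/1² = (0.0000,-34.0000)
o2: d²=452 > ρ²=32 → inactive
o3: d²=569 > ρ²=32 → inactive
o4: d²=265 > ρ²=32 → inactive
F = F_att + ΣF_rep = (25.5000,-10.0000)
p' = p + 1/20·F = (-8.7250,-5.5000)

Fx=25.5000 Fy=-10.0000 x'=-8.7250 y'=-5.5000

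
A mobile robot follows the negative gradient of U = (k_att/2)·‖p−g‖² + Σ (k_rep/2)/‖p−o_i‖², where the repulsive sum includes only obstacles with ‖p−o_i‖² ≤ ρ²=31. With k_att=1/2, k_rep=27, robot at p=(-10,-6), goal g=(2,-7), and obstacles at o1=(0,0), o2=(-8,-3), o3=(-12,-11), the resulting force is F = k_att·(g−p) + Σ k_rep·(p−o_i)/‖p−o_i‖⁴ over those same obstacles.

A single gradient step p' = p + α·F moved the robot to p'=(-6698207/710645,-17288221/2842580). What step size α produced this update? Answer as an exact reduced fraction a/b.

α = 1/10

F_att = 1/2·(g−p) = 1/2·(12,-1) = (6.0000,-0.5000)
o1: d²=136 > ρ²=31 → inactive
o2: d²=13 ≤ ρ²=31; F_rep = 27·(-2,-3)/13² = (-0.3195,-0.4793)
o3: d²=29 ≤ ρ²=31; F_rep = 27·(2,5)/29² = (0.0642,0.1605)
F = F_att + ΣF_rep = (5.7447,-0.8188)
Δp = p'−p = (0.5745,-0.0819); α = Δx/Fx = (408243/710645) / (816486/142129) = 1/10
check: Δy/Fy = (-232741/2842580) / (-232741/284258) = 1/10 ✓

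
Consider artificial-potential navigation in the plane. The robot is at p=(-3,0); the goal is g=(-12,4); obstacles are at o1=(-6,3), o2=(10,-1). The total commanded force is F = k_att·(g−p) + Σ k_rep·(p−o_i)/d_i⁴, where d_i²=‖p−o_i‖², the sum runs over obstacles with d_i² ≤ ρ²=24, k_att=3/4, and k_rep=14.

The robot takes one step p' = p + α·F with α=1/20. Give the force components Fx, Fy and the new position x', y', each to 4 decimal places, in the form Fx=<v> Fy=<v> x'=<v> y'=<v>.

Fx=-6.6204 Fy=2.8704 x'=-3.3310 y'=0.1435

F_att = 3/4·(g−p) = 3/4·(-9,4) = (-6.7500,3.0000)
o1: d²=18 ≤ ρ²=24; F_rep = 14·(3,-3)/18² = (0.1296,-0.1296)
o2: d²=170 > ρ²=24 → inactive
F = F_att + ΣF_rep = (-6.6204,2.8704)
p' = p + 1/20·F = (-3.3310,0.1435)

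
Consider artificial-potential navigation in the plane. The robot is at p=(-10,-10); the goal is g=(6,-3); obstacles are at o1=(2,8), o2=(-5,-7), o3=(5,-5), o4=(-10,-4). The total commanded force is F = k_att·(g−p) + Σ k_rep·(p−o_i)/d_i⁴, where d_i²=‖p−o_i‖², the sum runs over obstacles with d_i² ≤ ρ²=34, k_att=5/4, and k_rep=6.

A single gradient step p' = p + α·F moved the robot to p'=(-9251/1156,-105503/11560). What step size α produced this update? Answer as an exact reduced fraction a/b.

F_att = 5/4·(g−p) = 5/4·(16,7) = (20.0000,8.7500)
o1: d²=468 > ρ²=34 → inactive
o2: d²=34 ≤ ρ²=34; F_rep = 6·(-5,-3)/34² = (-0.0260,-0.0156)
o3: d²=250 > ρ²=34 → inactive
o4: d²=36 > ρ²=34 → inactive
F = F_att + ΣF_rep = (19.9740,8.7344)
Δp = p'−p = (1.9974,0.8734); α = Δx/Fx = (2309/1156) / (11545/578) = 1/10
check: Δy/Fy = (10097/11560) / (10097/1156) = 1/10 ✓

α = 1/10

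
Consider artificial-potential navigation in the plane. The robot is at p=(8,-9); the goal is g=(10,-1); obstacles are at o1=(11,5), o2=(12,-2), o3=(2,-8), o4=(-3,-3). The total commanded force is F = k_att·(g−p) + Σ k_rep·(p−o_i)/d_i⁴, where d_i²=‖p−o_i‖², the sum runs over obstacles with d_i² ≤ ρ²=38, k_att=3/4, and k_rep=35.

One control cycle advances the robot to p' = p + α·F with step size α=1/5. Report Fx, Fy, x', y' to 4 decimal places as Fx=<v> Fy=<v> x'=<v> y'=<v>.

Fx=1.6534 Fy=5.9744 x'=8.3307 y'=-7.8051

F_att = 3/4·(g−p) = 3/4·(2,8) = (1.5000,6.0000)
o1: d²=205 > ρ²=38 → inactive
o2: d²=65 > ρ²=38 → inactive
o3: d²=37 ≤ ρ²=38; F_rep = 35·(6,-1)/37² = (0.1534,-0.0256)
o4: d²=157 > ρ²=38 → inactive
F = F_att + ΣF_rep = (1.6534,5.9744)
p' = p + 1/5·F = (8.3307,-7.8051)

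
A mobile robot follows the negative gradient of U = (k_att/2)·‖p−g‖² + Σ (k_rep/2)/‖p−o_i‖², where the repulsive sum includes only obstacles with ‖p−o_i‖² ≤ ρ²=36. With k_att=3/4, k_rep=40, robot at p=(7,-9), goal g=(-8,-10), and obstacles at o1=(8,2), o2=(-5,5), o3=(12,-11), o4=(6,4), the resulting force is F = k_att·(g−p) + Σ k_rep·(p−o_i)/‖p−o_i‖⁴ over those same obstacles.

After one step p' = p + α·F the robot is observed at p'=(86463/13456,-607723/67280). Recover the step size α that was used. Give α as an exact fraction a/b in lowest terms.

F_att = 3/4·(g−p) = 3/4·(-15,-1) = (-11.2500,-0.7500)
o1: d²=122 > ρ²=36 → inactive
o2: d²=340 > ρ²=36 → inactive
o3: d²=29 ≤ ρ²=36; F_rep = 40·(-5,2)/29² = (-0.2378,0.0951)
o4: d²=170 > ρ²=36 → inactive
F = F_att + ΣF_rep = (-11.4878,-0.6549)
Δp = p'−p = (-0.5744,-0.0327); α = Δx/Fx = (-7729/13456) / (-38645/3364) = 1/20
check: Δy/Fy = (-2203/67280) / (-2203/3364) = 1/20 ✓

α = 1/20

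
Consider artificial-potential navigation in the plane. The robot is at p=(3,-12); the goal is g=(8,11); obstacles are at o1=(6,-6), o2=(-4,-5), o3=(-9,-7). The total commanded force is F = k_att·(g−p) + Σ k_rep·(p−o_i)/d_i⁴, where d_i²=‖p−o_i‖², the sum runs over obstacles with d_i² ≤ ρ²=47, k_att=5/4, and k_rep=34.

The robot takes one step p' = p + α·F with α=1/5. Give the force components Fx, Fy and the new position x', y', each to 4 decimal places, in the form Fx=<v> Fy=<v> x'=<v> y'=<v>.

F_att = 5/4·(g−p) = 5/4·(5,23) = (6.2500,28.7500)
o1: d²=45 ≤ ρ²=47; F_rep = 34·(-3,-6)/45² = (-0.0504,-0.1007)
o2: d²=98 > ρ²=47 → inactive
o3: d²=169 > ρ²=47 → inactive
F = F_att + ΣF_rep = (6.1996,28.6493)
p' = p + 1/5·F = (4.2399,-6.2701)

Fx=6.1996 Fy=28.6493 x'=4.2399 y'=-6.2701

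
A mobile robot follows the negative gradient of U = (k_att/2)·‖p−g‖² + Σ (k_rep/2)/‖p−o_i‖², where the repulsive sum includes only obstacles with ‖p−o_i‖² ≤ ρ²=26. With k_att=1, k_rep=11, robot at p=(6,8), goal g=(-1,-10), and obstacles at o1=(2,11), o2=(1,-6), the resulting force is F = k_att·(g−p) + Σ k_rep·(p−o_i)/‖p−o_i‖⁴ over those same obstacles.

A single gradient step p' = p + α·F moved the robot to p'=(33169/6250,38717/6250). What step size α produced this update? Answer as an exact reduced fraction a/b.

α = 1/10

F_att = 1·(g−p) = 1·(-7,-18) = (-7.0000,-18.0000)
o1: d²=25 ≤ ρ²=26; F_rep = 11·(4,-3)/25² = (0.0704,-0.0528)
o2: d²=221 > ρ²=26 → inactive
F = F_att + ΣF_rep = (-6.9296,-18.0528)
Δp = p'−p = (-0.6930,-1.8053); α = Δx/Fx = (-4331/6250) / (-4331/625) = 1/10
check: Δy/Fy = (-11283/6250) / (-11283/625) = 1/10 ✓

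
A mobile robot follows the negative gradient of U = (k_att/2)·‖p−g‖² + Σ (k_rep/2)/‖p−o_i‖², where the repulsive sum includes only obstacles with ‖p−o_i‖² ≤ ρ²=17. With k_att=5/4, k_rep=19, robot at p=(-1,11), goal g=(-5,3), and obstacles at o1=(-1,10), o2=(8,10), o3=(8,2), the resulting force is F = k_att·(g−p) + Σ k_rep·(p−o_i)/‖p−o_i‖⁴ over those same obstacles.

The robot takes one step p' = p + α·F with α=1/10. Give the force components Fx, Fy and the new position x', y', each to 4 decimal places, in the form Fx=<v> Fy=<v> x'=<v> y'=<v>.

F_att = 5/4·(g−p) = 5/4·(-4,-8) = (-5.0000,-10.0000)
o1: d²=1 ≤ ρ²=17; F_rep = 19·(0,1)/1² = (0.0000,19.0000)
o2: d²=82 > ρ²=17 → inactive
o3: d²=162 > ρ²=17 → inactive
F = F_att + ΣF_rep = (-5.0000,9.0000)
p' = p + 1/10·F = (-1.5000,11.9000)

Fx=-5.0000 Fy=9.0000 x'=-1.5000 y'=11.9000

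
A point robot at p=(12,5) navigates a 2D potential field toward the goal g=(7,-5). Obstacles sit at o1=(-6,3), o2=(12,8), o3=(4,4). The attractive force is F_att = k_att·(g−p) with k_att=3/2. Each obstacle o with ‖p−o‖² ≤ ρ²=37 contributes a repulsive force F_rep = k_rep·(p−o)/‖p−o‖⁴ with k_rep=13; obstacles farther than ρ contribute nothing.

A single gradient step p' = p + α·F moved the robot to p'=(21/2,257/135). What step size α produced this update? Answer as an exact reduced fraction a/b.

F_att = 3/2·(g−p) = 3/2·(-5,-10) = (-7.5000,-15.0000)
o1: d²=328 > ρ²=37 → inactive
o2: d²=9 ≤ ρ²=37; F_rep = 13·(0,-3)/9² = (0.0000,-0.4815)
o3: d²=65 > ρ²=37 → inactive
F = F_att + ΣF_rep = (-7.5000,-15.4815)
Δp = p'−p = (-1.5000,-3.0963); α = Δx/Fx = (-3/2) / (-15/2) = 1/5
check: Δy/Fy = (-418/135) / (-418/27) = 1/5 ✓

α = 1/5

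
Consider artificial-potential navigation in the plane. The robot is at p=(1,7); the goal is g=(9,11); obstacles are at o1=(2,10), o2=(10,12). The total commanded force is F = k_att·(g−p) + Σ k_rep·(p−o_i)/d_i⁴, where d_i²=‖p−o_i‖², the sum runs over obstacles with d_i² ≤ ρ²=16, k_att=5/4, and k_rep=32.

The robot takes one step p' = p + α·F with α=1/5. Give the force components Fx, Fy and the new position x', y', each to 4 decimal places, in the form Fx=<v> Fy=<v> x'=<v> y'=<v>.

F_att = 5/4·(g−p) = 5/4·(8,4) = (10.0000,5.0000)
o1: d²=10 ≤ ρ²=16; F_rep = 32·(-1,-3)/10² = (-0.3200,-0.9600)
o2: d²=106 > ρ²=16 → inactive
F = F_att + ΣF_rep = (9.6800,4.0400)
p' = p + 1/5·F = (2.9360,7.8080)

Fx=9.6800 Fy=4.0400 x'=2.9360 y'=7.8080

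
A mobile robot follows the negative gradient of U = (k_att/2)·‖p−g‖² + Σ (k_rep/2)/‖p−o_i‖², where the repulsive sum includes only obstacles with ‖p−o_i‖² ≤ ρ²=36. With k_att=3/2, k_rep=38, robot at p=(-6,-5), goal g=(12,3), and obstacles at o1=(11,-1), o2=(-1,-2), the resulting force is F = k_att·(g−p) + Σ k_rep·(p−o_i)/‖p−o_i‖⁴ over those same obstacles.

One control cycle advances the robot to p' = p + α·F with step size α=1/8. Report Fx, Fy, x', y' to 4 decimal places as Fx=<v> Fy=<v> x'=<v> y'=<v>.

Fx=26.8356 Fy=11.9014 x'=-2.6455 y'=-3.5123

F_att = 3/2·(g−p) = 3/2·(18,8) = (27.0000,12.0000)
o1: d²=305 > ρ²=36 → inactive
o2: d²=34 ≤ ρ²=36; F_rep = 38·(-5,-3)/34² = (-0.1644,-0.0986)
F = F_att + ΣF_rep = (26.8356,11.9014)
p' = p + 1/8·F = (-2.6455,-3.5123)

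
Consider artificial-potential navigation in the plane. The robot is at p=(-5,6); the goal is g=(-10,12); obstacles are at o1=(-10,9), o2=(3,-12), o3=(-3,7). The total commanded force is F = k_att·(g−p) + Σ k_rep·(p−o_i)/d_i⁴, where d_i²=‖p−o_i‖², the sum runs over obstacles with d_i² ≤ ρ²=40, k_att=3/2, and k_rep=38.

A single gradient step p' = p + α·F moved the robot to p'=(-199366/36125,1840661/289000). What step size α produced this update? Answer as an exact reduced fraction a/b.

α = 1/20

F_att = 3/2·(g−p) = 3/2·(-5,6) = (-7.5000,9.0000)
o1: d²=34 ≤ ρ²=40; F_rep = 38·(5,-3)/34² = (0.1644,-0.0986)
o2: d²=388 > ρ²=40 → inactive
o3: d²=5 ≤ ρ²=40; F_rep = 38·(-2,-1)/5² = (-3.0400,-1.5200)
F = F_att + ΣF_rep = (-10.3756,7.3814)
Δp = p'−p = (-0.5188,0.3691); α = Δx/Fx = (-18741/36125) / (-74964/7225) = 1/20
check: Δy/Fy = (106661/289000) / (106661/14450) = 1/20 ✓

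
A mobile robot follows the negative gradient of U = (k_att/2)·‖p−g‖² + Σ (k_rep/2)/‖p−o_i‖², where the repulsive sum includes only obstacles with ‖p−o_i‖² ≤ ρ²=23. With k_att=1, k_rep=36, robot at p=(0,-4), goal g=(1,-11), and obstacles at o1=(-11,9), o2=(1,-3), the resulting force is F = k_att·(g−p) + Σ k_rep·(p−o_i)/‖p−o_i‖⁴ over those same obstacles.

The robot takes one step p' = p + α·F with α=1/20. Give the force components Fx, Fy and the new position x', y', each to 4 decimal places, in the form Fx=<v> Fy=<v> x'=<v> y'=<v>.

F_att = 1·(g−p) = 1·(1,-7) = (1.0000,-7.0000)
o1: d²=290 > ρ²=23 → inactive
o2: d²=2 ≤ ρ²=23; F_rep = 36·(-1,-1)/2² = (-9.0000,-9.0000)
F = F_att + ΣF_rep = (-8.0000,-16.0000)
p' = p + 1/20·F = (-0.4000,-4.8000)

Fx=-8.0000 Fy=-16.0000 x'=-0.4000 y'=-4.8000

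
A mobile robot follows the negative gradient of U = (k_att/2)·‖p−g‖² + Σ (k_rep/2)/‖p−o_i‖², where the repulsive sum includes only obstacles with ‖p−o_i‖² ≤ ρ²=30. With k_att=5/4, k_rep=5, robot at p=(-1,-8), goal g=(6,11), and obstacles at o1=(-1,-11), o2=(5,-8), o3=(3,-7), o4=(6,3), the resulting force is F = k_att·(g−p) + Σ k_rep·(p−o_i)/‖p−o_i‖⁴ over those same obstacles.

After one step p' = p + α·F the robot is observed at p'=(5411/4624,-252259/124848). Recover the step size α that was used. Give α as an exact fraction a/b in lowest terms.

F_att = 5/4·(g−p) = 5/4·(7,19) = (8.7500,23.7500)
o1: d²=9 ≤ ρ²=30; F_rep = 5·(0,3)/9² = (0.0000,0.1852)
o2: d²=36 > ρ²=30 → inactive
o3: d²=17 ≤ ρ²=30; F_rep = 5·(-4,-1)/17² = (-0.0692,-0.0173)
o4: d²=170 > ρ²=30 → inactive
F = F_att + ΣF_rep = (8.6808,23.9179)
Δp = p'−p = (2.1702,5.9795); α = Δx/Fx = (10035/4624) / (10035/1156) = 1/4
check: Δy/Fy = (746525/124848) / (746525/31212) = 1/4 ✓

α = 1/4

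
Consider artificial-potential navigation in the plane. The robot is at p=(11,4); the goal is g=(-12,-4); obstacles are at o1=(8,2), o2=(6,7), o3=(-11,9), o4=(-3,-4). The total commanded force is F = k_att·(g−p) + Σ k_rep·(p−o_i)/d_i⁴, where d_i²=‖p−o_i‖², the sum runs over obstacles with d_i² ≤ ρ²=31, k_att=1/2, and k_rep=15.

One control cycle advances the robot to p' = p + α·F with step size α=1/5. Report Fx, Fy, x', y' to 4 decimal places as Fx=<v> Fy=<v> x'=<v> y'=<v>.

Fx=-11.2337 Fy=-3.8225 x'=8.7533 y'=3.2355

F_att = 1/2·(g−p) = 1/2·(-23,-8) = (-11.5000,-4.0000)
o1: d²=13 ≤ ρ²=31; F_rep = 15·(3,2)/13² = (0.2663,0.1775)
o2: d²=34 > ρ²=31 → inactive
o3: d²=509 > ρ²=31 → inactive
o4: d²=260 > ρ²=31 → inactive
F = F_att + ΣF_rep = (-11.2337,-3.8225)
p' = p + 1/5·F = (8.7533,3.2355)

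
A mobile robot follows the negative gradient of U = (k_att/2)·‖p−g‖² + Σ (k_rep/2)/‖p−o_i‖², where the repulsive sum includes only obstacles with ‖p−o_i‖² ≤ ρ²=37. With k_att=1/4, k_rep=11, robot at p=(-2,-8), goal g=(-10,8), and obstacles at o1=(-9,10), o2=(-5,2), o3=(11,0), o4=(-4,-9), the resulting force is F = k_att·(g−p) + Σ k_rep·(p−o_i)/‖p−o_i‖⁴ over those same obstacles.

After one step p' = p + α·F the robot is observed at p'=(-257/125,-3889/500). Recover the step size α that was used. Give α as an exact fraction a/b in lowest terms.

F_att = 1/4·(g−p) = 1/4·(-8,16) = (-2.0000,4.0000)
o1: d²=373 > ρ²=37 → inactive
o2: d²=109 > ρ²=37 → inactive
o3: d²=233 > ρ²=37 → inactive
o4: d²=5 ≤ ρ²=37; F_rep = 11·(2,1)/5² = (0.8800,0.4400)
F = F_att + ΣF_rep = (-1.1200,4.4400)
Δp = p'−p = (-0.0560,0.2220); α = Δx/Fx = (-7/125) / (-28/25) = 1/20
check: Δy/Fy = (111/500) / (111/25) = 1/20 ✓

α = 1/20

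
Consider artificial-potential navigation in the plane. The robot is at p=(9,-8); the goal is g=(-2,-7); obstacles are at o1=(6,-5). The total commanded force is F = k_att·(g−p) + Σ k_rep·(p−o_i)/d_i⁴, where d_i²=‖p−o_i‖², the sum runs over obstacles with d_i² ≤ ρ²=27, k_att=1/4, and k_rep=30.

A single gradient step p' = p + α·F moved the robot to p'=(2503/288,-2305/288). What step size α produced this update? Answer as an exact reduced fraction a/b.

α = 1/8

F_att = 1/4·(g−p) = 1/4·(-11,1) = (-2.7500,0.2500)
o1: d²=18 ≤ ρ²=27; F_rep = 30·(3,-3)/18² = (0.2778,-0.2778)
F = F_att + ΣF_rep = (-2.4722,-0.0278)
Δp = p'−p = (-0.3090,-0.0035); α = Δx/Fx = (-89/288) / (-89/36) = 1/8
check: Δy/Fy = (-1/288) / (-1/36) = 1/8 ✓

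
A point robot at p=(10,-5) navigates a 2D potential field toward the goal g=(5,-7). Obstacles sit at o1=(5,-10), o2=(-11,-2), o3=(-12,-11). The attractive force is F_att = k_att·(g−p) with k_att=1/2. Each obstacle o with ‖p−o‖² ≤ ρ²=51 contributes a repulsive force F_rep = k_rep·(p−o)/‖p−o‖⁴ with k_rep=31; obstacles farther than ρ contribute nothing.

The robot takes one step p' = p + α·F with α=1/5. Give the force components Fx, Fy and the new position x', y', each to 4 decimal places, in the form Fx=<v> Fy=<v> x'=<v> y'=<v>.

Fx=-2.4380 Fy=-0.9380 x'=9.5124 y'=-5.1876

F_att = 1/2·(g−p) = 1/2·(-5,-2) = (-2.5000,-1.0000)
o1: d²=50 ≤ ρ²=51; F_rep = 31·(5,5)/50² = (0.0620,0.0620)
o2: d²=450 > ρ²=51 → inactive
o3: d²=520 > ρ²=51 → inactive
F = F_att + ΣF_rep = (-2.4380,-0.9380)
p' = p + 1/5·F = (9.5124,-5.1876)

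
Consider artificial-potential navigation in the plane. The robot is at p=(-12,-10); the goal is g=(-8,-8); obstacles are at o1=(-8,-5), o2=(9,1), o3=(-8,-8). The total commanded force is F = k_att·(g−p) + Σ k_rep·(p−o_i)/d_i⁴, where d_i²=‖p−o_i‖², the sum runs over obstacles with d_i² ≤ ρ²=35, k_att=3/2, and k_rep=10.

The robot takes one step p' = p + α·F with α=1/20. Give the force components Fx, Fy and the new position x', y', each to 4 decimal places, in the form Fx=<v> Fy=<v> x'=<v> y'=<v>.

F_att = 3/2·(g−p) = 3/2·(4,2) = (6.0000,3.0000)
o1: d²=41 > ρ²=35 → inactive
o2: d²=562 > ρ²=35 → inactive
o3: d²=20 ≤ ρ²=35; F_rep = 10·(-4,-2)/20² = (-0.1000,-0.0500)
F = F_att + ΣF_rep = (5.9000,2.9500)
p' = p + 1/20·F = (-11.7050,-9.8525)

Fx=5.9000 Fy=2.9500 x'=-11.7050 y'=-9.8525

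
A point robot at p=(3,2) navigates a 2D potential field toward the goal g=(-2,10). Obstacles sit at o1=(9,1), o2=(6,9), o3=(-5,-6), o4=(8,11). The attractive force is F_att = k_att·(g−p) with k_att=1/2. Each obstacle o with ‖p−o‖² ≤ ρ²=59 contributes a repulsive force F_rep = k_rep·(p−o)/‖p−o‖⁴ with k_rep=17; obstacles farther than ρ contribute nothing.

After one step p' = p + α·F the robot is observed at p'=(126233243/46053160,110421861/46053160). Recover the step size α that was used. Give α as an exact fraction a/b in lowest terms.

α = 1/10

F_att = 1/2·(g−p) = 1/2·(-5,8) = (-2.5000,4.0000)
o1: d²=37 ≤ ρ²=59; F_rep = 17·(-6,1)/37² = (-0.0745,0.0124)
o2: d²=58 ≤ ρ²=59; F_rep = 17·(-3,-7)/58² = (-0.0152,-0.0354)
o3: d²=128 > ρ²=59 → inactive
o4: d²=106 > ρ²=59 → inactive
F = F_att + ΣF_rep = (-2.5897,3.9770)
Δp = p'−p = (-0.2590,0.3977); α = Δx/Fx = (-11926237/46053160) / (-11926237/4605316) = 1/10
check: Δy/Fy = (18315541/46053160) / (18315541/4605316) = 1/10 ✓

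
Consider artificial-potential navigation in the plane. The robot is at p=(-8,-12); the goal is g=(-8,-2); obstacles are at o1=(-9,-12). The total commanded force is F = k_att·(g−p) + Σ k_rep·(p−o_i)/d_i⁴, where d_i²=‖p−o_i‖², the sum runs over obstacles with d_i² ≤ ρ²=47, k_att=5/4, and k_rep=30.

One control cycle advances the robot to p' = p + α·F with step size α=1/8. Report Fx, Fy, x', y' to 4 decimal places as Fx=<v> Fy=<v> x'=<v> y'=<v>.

F_att = 5/4·(g−p) = 5/4·(0,10) = (0.0000,12.5000)
o1: d²=1 ≤ ρ²=47; F_rep = 30·(1,0)/1² = (30.0000,0.0000)
F = F_att + ΣF_rep = (30.0000,12.5000)
p' = p + 1/8·F = (-4.2500,-10.4375)

Fx=30.0000 Fy=12.5000 x'=-4.2500 y'=-10.4375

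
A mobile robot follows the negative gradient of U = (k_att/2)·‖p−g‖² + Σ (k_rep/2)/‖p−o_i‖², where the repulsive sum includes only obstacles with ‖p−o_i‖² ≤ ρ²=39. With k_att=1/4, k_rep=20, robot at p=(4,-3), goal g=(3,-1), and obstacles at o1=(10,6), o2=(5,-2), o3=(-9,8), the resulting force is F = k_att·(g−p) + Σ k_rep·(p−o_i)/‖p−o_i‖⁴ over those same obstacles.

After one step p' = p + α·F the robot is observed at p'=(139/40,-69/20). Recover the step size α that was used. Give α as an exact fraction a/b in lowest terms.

F_att = 1/4·(g−p) = 1/4·(-1,2) = (-0.2500,0.5000)
o1: d²=117 > ρ²=39 → inactive
o2: d²=2 ≤ ρ²=39; F_rep = 20·(-1,-1)/2² = (-5.0000,-5.0000)
o3: d²=290 > ρ²=39 → inactive
F = F_att + ΣF_rep = (-5.2500,-4.5000)
Δp = p'−p = (-0.5250,-0.4500); α = Δx/Fx = (-21/40) / (-21/4) = 1/10
check: Δy/Fy = (-9/20) / (-9/2) = 1/10 ✓

α = 1/10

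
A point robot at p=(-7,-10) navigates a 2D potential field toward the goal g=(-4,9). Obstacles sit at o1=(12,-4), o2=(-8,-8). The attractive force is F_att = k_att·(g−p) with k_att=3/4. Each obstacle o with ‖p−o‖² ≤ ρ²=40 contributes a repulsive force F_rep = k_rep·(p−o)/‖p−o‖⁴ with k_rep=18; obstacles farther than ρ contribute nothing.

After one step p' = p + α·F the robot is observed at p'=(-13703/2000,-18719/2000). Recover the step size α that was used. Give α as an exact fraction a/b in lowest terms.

α = 1/20

F_att = 3/4·(g−p) = 3/4·(3,19) = (2.2500,14.2500)
o1: d²=397 > ρ²=40 → inactive
o2: d²=5 ≤ ρ²=40; F_rep = 18·(1,-2)/5² = (0.7200,-1.4400)
F = F_att + ΣF_rep = (2.9700,12.8100)
Δp = p'−p = (0.1485,0.6405); α = Δx/Fx = (297/2000) / (297/100) = 1/20
check: Δy/Fy = (1281/2000) / (1281/100) = 1/20 ✓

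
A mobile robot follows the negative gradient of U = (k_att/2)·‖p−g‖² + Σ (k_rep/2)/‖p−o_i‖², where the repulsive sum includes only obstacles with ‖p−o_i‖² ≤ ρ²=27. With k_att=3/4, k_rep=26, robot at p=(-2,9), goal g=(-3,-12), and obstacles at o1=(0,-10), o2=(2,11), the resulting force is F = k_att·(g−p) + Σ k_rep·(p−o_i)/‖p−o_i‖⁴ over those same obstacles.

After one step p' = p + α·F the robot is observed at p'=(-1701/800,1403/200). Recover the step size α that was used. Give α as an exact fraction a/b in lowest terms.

F_att = 3/4·(g−p) = 3/4·(-1,-21) = (-0.7500,-15.7500)
o1: d²=365 > ρ²=27 → inactive
o2: d²=20 ≤ ρ²=27; F_rep = 26·(-4,-2)/20² = (-0.2600,-0.1300)
F = F_att + ΣF_rep = (-1.0100,-15.8800)
Δp = p'−p = (-0.1263,-1.9850); α = Δx/Fx = (-101/800) / (-101/100) = 1/8
check: Δy/Fy = (-397/200) / (-397/25) = 1/8 ✓

α = 1/8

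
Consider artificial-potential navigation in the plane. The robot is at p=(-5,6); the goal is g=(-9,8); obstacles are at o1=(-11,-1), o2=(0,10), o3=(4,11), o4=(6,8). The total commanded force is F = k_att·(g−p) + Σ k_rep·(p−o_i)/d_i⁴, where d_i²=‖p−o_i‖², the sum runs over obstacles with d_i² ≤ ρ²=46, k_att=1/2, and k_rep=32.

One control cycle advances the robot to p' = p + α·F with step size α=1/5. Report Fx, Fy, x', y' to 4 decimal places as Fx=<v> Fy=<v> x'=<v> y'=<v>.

F_att = 1/2·(g−p) = 1/2·(-4,2) = (-2.0000,1.0000)
o1: d²=85 > ρ²=46 → inactive
o2: d²=41 ≤ ρ²=46; F_rep = 32·(-5,-4)/41² = (-0.0952,-0.0761)
o3: d²=106 > ρ²=46 → inactive
o4: d²=125 > ρ²=46 → inactive
F = F_att + ΣF_rep = (-2.0952,0.9239)
p' = p + 1/5·F = (-5.4190,6.1848)

Fx=-2.0952 Fy=0.9239 x'=-5.4190 y'=6.1848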